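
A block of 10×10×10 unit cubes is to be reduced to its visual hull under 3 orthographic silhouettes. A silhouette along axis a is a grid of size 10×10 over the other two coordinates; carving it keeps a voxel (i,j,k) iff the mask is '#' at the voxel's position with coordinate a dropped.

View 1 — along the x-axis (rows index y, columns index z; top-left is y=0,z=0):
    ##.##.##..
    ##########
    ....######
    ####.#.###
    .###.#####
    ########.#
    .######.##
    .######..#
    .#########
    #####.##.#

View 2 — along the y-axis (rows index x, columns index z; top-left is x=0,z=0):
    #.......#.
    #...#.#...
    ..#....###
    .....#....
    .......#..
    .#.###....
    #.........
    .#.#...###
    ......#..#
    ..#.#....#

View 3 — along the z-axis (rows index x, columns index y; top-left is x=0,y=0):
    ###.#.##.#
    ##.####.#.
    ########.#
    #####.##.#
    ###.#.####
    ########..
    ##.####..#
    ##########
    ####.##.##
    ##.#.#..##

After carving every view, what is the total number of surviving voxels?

initial block: 10^3 = 1000
after view 1 [x-axis, 79 of 100 cells solid] → remaining = 790
after view 2 [y-axis, 26 of 100 cells solid] → remaining = 203
after view 3 [z-axis, 78 of 100 cells solid] → remaining = 163

163 voxels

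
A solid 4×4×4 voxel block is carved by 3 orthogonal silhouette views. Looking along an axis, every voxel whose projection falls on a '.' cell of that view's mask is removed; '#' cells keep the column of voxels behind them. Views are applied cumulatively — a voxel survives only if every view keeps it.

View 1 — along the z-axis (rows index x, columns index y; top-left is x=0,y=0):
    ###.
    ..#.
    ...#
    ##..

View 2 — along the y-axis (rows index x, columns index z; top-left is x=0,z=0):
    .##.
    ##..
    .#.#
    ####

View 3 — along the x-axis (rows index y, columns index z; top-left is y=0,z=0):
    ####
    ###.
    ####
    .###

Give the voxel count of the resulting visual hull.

initial block: 4^3 = 64
carve view 1 (along z, XY-mask fill 7/16): 28 voxels remain
carve view 2 (along y, XZ-mask fill 10/16): 18 voxels remain
carve view 3 (along x, YZ-mask fill 14/16): 17 voxels remain

remaining voxels: 17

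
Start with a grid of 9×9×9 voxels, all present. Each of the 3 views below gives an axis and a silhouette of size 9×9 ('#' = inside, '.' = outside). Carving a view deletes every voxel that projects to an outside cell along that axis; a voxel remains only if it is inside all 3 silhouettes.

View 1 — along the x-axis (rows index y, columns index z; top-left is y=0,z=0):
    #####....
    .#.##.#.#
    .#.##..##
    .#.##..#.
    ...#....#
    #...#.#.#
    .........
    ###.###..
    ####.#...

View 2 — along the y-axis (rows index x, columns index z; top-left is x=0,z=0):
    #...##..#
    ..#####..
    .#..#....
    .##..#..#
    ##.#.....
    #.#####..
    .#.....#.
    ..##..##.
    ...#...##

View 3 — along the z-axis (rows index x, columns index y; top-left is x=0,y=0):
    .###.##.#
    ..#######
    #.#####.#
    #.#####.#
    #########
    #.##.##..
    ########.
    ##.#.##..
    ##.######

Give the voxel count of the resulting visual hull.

|visual hull| = 92

start: 9×9×9 = 729 voxels
  1. axis=0 (YZ plane), |mask|=36  ⇒  voxels=324
  2. axis=1 (XZ plane), |mask|=33  ⇒  voxels=137
  3. axis=2 (XY plane), |mask|=62  ⇒  voxels=92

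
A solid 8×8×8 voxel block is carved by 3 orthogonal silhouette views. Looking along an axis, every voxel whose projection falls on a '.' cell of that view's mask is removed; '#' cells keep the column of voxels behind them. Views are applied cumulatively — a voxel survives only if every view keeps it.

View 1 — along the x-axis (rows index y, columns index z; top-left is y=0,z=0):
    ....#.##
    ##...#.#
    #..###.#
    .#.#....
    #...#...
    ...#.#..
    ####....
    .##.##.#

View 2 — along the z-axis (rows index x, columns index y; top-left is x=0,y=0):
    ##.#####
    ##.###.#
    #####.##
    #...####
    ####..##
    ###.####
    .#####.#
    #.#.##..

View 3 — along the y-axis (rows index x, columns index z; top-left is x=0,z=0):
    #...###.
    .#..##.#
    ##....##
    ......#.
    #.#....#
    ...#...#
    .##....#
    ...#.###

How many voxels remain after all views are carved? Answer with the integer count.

initial block: 8^3 = 512
V1 x: intersect with YZ mask (27 set) -- 216 left
V2 z: intersect with XY mask (48 set) -- 161 left
V3 y: intersect with XZ mask (25 set) -- 66 left

remaining voxels: 66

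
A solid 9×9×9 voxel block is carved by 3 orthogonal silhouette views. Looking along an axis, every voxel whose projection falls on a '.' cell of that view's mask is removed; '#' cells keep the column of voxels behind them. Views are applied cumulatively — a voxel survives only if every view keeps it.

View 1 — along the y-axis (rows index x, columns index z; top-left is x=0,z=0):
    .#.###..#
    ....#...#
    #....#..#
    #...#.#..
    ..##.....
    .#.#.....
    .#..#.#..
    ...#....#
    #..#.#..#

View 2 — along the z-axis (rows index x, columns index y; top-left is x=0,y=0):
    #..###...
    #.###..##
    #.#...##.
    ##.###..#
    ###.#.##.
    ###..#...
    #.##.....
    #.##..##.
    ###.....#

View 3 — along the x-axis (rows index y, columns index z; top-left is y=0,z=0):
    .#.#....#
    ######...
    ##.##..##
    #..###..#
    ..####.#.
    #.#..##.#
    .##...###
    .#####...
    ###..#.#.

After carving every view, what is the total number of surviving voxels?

69 voxels

initial block: 9^3 = 729
[1] y-view keeps 26 columns → grid now 234
[2] z-view keeps 42 columns → grid now 117
[3] x-view keeps 45 columns → grid now 69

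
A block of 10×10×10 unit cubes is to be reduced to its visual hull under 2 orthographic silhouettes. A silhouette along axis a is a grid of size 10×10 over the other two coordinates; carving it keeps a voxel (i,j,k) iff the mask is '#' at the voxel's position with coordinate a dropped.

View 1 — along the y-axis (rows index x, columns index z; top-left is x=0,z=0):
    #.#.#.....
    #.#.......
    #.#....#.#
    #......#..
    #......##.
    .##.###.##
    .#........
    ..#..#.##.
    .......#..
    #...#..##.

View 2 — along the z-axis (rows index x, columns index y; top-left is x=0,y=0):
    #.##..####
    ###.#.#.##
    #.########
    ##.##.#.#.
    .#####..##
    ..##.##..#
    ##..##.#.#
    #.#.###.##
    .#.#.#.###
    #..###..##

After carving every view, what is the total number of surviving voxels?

voxel count = 203

before carving: 1000 voxels (10×10×10)
step 1: project along y, AND mask (31/100) → |grid| = 310
step 2: project along z, AND mask (66/100) → |grid| = 203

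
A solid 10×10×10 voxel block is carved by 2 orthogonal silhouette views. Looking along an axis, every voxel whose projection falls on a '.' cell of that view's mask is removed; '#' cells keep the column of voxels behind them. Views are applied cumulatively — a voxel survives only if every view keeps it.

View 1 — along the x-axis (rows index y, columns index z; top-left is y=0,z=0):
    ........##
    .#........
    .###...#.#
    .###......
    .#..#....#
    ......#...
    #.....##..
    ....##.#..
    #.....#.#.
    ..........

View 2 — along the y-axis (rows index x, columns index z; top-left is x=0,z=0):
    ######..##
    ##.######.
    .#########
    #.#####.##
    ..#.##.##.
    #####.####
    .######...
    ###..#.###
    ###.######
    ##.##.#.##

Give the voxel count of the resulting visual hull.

initial block: 10^3 = 1000
after view 1 [x-axis, 24 of 100 cells solid] → remaining = 240
after view 2 [y-axis, 76 of 100 cells solid] → remaining = 180

remaining voxels: 180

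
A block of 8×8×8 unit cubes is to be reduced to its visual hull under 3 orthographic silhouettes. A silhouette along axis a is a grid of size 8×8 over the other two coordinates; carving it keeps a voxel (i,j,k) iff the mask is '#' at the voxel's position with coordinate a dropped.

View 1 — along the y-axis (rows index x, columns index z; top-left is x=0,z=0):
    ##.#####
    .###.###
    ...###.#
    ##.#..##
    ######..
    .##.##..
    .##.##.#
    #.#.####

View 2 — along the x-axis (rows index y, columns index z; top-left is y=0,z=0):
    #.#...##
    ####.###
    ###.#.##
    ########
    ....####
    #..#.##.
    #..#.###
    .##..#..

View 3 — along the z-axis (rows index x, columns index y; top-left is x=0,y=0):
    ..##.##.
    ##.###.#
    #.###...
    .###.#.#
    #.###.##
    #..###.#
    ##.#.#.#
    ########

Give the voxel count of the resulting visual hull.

before carving: 512 voxels (8×8×8)
[1] y-view keeps 43 columns → grid now 344
[2] x-view keeps 41 columns → grid now 217
[3] z-view keeps 43 columns → grid now 152

remaining voxels: 152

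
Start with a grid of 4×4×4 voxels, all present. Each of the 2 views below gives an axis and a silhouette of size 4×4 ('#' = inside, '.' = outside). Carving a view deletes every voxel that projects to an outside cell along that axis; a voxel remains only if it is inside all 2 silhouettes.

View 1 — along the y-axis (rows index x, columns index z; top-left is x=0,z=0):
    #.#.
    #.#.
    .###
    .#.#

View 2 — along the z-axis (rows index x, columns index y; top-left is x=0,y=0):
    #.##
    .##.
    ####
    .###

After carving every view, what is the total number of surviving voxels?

28 voxels

before carving: 64 voxels (4×4×4)
after view 1 [y-axis, 9 of 16 cells solid] → remaining = 36
after view 2 [z-axis, 12 of 16 cells solid] → remaining = 28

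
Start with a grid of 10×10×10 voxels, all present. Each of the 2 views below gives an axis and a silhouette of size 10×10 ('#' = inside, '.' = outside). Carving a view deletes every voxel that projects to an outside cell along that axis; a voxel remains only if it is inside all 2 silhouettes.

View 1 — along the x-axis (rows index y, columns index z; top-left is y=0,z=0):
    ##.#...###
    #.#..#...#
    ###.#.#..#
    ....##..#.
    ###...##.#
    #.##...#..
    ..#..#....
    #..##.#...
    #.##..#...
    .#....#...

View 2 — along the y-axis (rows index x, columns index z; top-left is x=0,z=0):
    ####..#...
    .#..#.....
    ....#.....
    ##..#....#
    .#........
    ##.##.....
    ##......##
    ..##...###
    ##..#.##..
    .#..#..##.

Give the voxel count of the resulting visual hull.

|visual hull| = 146

before carving: 1000 voxels (10×10×10)
step 1: project along x, AND mask (41/100) → |grid| = 410
step 2: project along y, AND mask (35/100) → |grid| = 146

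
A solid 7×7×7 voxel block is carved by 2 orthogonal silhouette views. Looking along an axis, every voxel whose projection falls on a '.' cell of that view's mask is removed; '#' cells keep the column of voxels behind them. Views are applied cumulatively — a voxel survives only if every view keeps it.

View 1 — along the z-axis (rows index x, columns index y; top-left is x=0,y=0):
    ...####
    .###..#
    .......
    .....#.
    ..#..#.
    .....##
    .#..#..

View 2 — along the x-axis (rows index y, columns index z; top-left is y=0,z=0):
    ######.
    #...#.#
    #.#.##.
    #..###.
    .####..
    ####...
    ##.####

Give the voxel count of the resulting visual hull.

initial block: 7^3 = 343
carve view 1 (along z, XY-mask fill 15/49): 105 voxels remain
carve view 2 (along x, YZ-mask fill 31/49): 64 voxels remain

voxel count = 64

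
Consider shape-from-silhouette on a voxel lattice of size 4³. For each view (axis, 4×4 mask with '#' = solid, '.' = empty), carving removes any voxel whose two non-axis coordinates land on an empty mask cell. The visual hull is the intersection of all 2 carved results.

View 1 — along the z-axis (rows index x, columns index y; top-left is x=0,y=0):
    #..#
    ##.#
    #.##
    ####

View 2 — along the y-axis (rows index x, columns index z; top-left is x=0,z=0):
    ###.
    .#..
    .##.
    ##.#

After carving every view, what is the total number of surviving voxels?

before carving: 64 voxels (4×4×4)
after view 1 [z-axis, 12 of 16 cells solid] → remaining = 48
after view 2 [y-axis, 9 of 16 cells solid] → remaining = 27

|visual hull| = 27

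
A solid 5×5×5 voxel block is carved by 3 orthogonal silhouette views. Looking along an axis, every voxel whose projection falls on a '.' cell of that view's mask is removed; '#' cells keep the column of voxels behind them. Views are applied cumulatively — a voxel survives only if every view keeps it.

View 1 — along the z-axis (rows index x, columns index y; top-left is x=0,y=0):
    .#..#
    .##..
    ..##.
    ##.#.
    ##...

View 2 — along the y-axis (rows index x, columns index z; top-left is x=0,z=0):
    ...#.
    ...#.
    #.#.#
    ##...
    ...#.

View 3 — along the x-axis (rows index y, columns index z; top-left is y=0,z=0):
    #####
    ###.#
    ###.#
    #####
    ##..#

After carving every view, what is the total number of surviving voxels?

remaining voxels: 13

before carving: 125 voxels (5×5×5)
  1. axis=2 (XY plane), |mask|=11  ⇒  voxels=55
  2. axis=1 (XZ plane), |mask|=8  ⇒  voxels=18
  3. axis=0 (YZ plane), |mask|=21  ⇒  voxels=13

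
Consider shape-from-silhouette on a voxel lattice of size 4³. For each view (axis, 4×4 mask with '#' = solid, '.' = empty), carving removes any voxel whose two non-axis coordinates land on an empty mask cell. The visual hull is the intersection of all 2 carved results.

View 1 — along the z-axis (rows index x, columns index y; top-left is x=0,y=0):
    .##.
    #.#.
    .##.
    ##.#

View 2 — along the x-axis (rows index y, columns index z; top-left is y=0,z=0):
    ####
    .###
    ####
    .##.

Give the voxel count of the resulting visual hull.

start: 4×4×4 = 64 voxels
after view 1 [z-axis, 9 of 16 cells solid] → remaining = 36
after view 2 [x-axis, 13 of 16 cells solid] → remaining = 31

remaining voxels: 31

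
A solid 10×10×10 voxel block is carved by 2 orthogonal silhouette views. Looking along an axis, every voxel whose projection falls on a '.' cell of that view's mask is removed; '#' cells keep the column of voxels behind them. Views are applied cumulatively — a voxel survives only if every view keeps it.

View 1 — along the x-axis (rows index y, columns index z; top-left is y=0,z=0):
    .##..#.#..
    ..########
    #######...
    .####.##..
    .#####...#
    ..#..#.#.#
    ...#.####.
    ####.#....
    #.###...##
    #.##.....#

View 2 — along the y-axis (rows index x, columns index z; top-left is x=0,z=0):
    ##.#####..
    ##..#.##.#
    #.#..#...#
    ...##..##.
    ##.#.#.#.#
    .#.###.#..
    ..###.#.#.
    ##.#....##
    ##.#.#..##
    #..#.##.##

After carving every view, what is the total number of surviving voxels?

before carving: 1000 voxels (10×10×10)
carve view 1 (along x, YZ-mask fill 55/100): 550 voxels remain
carve view 2 (along y, XZ-mask fill 54/100): 293 voxels remain

remaining voxels: 293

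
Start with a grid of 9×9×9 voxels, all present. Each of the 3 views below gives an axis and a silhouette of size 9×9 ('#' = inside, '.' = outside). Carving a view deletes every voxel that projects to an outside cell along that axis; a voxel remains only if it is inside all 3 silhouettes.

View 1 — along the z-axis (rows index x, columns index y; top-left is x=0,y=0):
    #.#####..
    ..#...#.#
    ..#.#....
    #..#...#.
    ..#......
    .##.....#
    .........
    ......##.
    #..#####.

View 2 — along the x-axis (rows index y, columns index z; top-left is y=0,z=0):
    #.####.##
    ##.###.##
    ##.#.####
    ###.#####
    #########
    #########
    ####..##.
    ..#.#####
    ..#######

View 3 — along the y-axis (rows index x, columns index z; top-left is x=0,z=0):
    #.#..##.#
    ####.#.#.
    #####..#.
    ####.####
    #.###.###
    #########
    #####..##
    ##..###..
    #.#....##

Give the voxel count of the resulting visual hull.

start: 9×9×9 = 729 voxels
step 1: project along z, AND mask (26/81) → |grid| = 234
step 2: project along x, AND mask (66/81) → |grid| = 188
step 3: project along y, AND mask (57/81) → |grid| = 122

voxel count = 122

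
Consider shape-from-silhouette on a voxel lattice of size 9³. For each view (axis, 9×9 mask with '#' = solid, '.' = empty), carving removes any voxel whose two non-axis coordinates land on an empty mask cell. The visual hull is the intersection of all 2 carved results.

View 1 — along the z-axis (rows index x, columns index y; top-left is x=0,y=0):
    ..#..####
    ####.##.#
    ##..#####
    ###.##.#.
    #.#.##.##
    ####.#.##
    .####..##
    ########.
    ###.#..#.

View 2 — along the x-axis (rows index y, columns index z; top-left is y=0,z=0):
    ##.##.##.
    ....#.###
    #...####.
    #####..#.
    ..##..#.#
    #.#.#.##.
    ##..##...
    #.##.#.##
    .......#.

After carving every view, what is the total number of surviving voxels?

initial block: 9^3 = 729
step 1: project along z, AND mask (57/81) → |grid| = 513
step 2: project along x, AND mask (41/81) → |grid| = 263

voxel count = 263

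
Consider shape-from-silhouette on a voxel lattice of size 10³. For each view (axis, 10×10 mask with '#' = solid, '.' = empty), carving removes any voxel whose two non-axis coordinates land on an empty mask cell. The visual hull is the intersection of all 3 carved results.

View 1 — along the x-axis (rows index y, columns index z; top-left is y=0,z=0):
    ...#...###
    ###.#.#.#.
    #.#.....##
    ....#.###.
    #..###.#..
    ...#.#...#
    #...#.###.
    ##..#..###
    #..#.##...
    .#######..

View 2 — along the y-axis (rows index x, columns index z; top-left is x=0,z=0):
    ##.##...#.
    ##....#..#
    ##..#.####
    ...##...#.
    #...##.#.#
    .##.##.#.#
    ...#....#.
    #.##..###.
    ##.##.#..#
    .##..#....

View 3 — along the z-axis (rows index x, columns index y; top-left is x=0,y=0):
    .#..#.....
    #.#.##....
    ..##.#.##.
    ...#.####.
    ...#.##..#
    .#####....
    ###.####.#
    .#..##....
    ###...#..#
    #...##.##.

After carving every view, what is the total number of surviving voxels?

94 voxels

initial block: 10^3 = 1000
after view 1 [x-axis, 48 of 100 cells solid] → remaining = 480
after view 2 [y-axis, 47 of 100 cells solid] → remaining = 230
after view 3 [z-axis, 46 of 100 cells solid] → remaining = 94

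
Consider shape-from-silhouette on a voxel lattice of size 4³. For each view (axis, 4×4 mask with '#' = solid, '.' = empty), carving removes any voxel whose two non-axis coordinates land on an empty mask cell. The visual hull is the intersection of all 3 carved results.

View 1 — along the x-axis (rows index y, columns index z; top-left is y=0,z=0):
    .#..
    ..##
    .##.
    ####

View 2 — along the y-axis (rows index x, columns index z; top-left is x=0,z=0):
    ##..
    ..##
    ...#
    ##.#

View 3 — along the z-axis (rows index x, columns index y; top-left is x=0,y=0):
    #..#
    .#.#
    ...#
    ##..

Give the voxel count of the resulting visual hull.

remaining voxels: 10

start: 4×4×4 = 64 voxels
V1 x: intersect with YZ mask (9 set) -- 36 left
V2 y: intersect with XZ mask (8 set) -- 17 left
V3 z: intersect with XY mask (7 set) -- 10 left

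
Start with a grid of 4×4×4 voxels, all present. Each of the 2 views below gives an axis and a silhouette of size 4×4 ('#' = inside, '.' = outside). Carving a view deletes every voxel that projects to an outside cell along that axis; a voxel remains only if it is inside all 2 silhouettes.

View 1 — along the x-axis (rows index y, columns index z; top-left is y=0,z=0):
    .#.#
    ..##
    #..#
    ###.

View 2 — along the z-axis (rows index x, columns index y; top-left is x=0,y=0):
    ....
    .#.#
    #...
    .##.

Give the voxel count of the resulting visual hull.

full grid |V| = 64
  1. axis=0 (YZ plane), |mask|=9  ⇒  voxels=36
  2. axis=2 (XY plane), |mask|=5  ⇒  voxels=11

|visual hull| = 11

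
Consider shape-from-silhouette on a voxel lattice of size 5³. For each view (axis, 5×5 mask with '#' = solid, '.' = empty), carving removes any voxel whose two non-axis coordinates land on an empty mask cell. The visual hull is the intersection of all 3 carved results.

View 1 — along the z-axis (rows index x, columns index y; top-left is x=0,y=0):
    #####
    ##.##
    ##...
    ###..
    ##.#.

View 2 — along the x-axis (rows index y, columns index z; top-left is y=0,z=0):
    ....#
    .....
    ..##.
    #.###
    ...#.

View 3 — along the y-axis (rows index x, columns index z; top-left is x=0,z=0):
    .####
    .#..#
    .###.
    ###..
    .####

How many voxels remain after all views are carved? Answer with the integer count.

initial block: 5^3 = 125
[1] z-view keeps 17 columns → grid now 85
[2] x-view keeps 8 columns → grid now 23
[3] y-view keeps 16 columns → grid now 14

14 voxels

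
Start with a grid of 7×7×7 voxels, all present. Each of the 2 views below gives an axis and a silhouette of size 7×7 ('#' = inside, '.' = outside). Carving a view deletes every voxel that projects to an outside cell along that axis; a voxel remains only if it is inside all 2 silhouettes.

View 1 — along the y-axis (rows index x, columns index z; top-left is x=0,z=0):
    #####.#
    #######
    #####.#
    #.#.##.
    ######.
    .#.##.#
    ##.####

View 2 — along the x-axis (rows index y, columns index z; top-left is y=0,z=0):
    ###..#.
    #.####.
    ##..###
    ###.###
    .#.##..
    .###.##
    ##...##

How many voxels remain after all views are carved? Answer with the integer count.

remaining voxels: 176

initial block: 7^3 = 343
after view 1 [y-axis, 39 of 49 cells solid] → remaining = 273
after view 2 [x-axis, 32 of 49 cells solid] → remaining = 176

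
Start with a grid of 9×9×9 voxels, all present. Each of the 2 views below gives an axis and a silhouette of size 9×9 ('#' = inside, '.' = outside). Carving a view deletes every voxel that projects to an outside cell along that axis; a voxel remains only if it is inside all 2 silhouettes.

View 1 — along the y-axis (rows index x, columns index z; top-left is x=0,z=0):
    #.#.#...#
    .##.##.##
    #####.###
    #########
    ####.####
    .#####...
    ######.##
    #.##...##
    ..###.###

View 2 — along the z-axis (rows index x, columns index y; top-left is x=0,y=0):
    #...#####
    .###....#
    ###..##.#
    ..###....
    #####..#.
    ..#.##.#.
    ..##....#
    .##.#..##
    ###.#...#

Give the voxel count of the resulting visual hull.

voxel count = 270

initial block: 9^3 = 729
carve view 1 (along y, XZ-mask fill 59/81): 531 voxels remain
carve view 2 (along z, XY-mask fill 42/81): 270 voxels remain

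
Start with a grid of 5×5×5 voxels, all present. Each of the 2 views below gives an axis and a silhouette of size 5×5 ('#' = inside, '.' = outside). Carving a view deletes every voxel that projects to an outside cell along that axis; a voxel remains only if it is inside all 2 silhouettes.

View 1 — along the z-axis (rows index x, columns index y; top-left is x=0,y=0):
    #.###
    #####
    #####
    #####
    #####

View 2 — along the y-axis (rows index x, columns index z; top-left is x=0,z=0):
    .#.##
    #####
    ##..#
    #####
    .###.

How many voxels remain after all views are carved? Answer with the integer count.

remaining voxels: 92

full grid |V| = 125
carve view 1 (along z, XY-mask fill 24/25): 120 voxels remain
carve view 2 (along y, XZ-mask fill 19/25): 92 voxels remain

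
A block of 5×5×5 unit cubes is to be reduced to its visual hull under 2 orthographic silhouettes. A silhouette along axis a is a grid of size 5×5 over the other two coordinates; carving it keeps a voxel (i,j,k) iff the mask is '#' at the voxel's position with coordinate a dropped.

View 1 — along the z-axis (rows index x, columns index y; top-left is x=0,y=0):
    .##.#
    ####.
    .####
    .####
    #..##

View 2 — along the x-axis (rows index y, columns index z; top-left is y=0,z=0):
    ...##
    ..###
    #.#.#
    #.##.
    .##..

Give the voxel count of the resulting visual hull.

full grid |V| = 125
after view 1 [z-axis, 18 of 25 cells solid] → remaining = 90
after view 2 [x-axis, 13 of 25 cells solid] → remaining = 48

remaining voxels: 48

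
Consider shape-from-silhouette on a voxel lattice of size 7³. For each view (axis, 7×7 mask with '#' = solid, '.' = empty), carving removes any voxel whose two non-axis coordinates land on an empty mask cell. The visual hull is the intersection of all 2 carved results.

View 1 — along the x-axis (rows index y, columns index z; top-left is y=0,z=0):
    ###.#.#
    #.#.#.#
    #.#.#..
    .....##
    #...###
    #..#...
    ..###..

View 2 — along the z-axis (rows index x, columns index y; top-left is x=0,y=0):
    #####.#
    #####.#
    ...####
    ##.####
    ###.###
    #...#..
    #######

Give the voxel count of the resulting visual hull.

initial block: 7^3 = 343
after view 1 [x-axis, 23 of 49 cells solid] → remaining = 161
after view 2 [z-axis, 37 of 49 cells solid] → remaining = 126

voxel count = 126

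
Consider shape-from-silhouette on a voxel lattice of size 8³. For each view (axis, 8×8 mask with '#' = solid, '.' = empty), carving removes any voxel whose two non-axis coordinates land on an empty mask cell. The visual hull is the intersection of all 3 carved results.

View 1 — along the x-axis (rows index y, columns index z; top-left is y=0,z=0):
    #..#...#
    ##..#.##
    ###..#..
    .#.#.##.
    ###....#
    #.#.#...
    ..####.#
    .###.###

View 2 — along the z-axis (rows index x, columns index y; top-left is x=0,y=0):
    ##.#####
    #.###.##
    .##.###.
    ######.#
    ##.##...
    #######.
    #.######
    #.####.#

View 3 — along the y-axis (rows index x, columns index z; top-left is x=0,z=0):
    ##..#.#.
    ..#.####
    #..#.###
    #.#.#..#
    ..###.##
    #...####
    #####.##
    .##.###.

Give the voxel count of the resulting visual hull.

120 voxels

full grid |V| = 512
[1] x-view keeps 34 columns → grid now 272
[2] z-view keeps 49 columns → grid now 203
[3] y-view keeps 40 columns → grid now 120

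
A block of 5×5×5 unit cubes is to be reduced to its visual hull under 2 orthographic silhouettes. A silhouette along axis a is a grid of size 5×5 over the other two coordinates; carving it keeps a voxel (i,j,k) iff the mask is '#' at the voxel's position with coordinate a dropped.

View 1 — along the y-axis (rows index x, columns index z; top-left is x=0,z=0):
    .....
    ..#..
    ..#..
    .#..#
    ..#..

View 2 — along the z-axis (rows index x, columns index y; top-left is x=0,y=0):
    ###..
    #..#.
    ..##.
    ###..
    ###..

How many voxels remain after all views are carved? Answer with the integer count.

voxel count = 13

start: 5×5×5 = 125 voxels
  1. axis=1 (XZ plane), |mask|=5  ⇒  voxels=25
  2. axis=2 (XY plane), |mask|=13  ⇒  voxels=13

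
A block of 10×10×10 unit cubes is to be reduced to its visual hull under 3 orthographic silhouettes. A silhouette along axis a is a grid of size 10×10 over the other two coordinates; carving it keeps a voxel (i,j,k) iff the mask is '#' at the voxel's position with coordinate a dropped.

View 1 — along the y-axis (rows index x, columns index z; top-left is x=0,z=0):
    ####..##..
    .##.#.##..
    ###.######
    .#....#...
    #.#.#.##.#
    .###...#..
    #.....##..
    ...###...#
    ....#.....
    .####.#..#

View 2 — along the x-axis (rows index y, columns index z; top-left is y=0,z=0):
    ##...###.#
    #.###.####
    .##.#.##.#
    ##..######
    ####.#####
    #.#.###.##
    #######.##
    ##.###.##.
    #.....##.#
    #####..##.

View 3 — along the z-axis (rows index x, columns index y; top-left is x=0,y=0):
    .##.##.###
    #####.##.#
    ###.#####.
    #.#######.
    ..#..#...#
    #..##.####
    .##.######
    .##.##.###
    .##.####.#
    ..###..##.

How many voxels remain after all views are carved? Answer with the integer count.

|visual hull| = 220

before carving: 1000 voxels (10×10×10)
carve view 1 (along y, XZ-mask fill 46/100): 460 voxels remain
carve view 2 (along x, YZ-mask fill 71/100): 331 voxels remain
carve view 3 (along z, XY-mask fill 68/100): 220 voxels remain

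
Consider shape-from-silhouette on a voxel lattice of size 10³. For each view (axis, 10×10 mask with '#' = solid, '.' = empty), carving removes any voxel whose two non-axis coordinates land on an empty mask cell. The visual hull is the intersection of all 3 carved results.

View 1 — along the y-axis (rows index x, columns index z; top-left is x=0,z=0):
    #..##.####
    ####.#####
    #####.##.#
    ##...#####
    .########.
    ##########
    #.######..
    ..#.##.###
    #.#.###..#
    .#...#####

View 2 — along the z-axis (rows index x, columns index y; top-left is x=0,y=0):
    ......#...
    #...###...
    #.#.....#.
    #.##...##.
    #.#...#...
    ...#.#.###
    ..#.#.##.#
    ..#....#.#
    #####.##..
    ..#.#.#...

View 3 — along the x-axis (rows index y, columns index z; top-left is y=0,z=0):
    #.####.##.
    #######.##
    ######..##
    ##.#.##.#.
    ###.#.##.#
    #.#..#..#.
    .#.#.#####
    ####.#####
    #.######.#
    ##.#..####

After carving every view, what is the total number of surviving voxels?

voxel count = 206

full grid |V| = 1000
[1] y-view keeps 74 columns → grid now 740
[2] z-view keeps 39 columns → grid now 289
[3] x-view keeps 72 columns → grid now 206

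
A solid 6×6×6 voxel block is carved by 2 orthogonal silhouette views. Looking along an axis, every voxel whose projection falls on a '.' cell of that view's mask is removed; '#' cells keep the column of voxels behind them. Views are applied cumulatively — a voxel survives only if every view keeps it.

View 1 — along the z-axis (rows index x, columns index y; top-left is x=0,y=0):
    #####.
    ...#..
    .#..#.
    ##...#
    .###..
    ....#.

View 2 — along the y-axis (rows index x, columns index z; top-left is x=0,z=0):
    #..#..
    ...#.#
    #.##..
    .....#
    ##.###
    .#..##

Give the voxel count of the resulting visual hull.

initial block: 6^3 = 216
V1 z: intersect with XY mask (15 set) -- 90 left
V2 y: intersect with XZ mask (16 set) -- 39 left

39 voxels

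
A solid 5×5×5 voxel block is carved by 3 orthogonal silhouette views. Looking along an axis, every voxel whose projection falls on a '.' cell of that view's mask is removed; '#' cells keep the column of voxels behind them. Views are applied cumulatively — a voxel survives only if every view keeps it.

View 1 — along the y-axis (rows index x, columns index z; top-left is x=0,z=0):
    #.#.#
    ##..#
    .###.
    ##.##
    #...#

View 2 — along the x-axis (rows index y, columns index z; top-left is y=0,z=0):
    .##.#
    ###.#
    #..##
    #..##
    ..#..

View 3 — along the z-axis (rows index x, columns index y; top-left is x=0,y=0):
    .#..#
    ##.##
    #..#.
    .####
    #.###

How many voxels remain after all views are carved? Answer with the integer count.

|visual hull| = 28

initial block: 5^3 = 125
after view 1 [y-axis, 15 of 25 cells solid] → remaining = 75
after view 2 [x-axis, 14 of 25 cells solid] → remaining = 44
after view 3 [z-axis, 16 of 25 cells solid] → remaining = 28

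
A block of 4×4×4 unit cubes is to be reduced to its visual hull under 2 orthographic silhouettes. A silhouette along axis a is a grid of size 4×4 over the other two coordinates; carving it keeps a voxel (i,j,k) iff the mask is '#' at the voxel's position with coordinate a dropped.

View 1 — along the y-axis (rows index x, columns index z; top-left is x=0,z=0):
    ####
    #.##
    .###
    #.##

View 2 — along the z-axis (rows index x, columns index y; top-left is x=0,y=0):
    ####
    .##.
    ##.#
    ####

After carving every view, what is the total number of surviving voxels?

|visual hull| = 43

before carving: 64 voxels (4×4×4)
V1 y: intersect with XZ mask (13 set) -- 52 left
V2 z: intersect with XY mask (13 set) -- 43 left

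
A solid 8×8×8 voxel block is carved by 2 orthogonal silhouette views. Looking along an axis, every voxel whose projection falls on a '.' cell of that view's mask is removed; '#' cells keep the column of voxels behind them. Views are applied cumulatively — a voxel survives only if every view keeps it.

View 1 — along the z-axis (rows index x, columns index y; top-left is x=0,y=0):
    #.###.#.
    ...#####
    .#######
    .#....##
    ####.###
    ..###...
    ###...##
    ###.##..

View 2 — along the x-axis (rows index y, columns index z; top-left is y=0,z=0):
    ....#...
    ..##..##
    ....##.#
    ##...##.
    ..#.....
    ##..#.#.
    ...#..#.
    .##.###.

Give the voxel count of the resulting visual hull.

start: 8×8×8 = 512 voxels
V1 z: intersect with XY mask (40 set) -- 320 left
V2 x: intersect with YZ mask (24 set) -- 120 left

voxel count = 120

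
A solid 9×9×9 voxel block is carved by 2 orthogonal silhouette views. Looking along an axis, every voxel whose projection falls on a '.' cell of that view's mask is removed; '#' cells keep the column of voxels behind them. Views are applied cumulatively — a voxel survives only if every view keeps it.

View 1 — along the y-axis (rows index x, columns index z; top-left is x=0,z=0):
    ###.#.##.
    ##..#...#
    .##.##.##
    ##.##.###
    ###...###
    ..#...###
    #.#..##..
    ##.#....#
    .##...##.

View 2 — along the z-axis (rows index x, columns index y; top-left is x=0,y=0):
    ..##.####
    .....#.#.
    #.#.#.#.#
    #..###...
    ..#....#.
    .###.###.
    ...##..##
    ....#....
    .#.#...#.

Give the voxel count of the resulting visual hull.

full grid |V| = 729
V1 y: intersect with XZ mask (45 set) -- 405 left
V2 z: intersect with XY mask (33 set) -- 170 left

voxel count = 170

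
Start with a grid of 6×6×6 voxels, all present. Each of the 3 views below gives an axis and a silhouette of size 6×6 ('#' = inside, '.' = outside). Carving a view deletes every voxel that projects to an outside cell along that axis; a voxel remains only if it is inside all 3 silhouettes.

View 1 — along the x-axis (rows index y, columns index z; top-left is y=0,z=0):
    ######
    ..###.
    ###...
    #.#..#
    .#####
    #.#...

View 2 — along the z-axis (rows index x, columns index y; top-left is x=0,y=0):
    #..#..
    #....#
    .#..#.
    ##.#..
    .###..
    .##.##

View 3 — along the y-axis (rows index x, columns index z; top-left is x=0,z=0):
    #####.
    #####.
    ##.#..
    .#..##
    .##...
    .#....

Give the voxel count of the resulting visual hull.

remaining voxels: 28

before carving: 216 voxels (6×6×6)
[1] x-view keeps 22 columns → grid now 132
[2] z-view keeps 16 columns → grid now 59
[3] y-view keeps 19 columns → grid now 28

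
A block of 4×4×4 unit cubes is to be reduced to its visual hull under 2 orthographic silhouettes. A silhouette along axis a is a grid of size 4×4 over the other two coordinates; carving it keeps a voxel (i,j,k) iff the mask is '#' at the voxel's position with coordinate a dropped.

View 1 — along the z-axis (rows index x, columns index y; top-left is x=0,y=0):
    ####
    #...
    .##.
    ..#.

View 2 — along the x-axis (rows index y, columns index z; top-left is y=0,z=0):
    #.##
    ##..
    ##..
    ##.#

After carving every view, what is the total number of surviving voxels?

remaining voxels: 19

full grid |V| = 64
[1] z-view keeps 8 columns → grid now 32
[2] x-view keeps 10 columns → grid now 19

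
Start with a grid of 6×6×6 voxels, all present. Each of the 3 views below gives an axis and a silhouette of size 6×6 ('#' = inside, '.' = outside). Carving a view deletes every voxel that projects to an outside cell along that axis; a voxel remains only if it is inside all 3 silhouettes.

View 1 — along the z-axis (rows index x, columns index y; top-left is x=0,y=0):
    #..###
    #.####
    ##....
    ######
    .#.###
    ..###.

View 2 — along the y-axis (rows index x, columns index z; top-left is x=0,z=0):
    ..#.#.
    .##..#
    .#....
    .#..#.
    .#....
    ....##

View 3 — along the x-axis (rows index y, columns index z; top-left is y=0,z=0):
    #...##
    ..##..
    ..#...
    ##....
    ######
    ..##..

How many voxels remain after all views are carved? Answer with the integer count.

before carving: 216 voxels (6×6×6)
after view 1 [z-axis, 24 of 36 cells solid] → remaining = 144
after view 2 [y-axis, 11 of 36 cells solid] → remaining = 47
after view 3 [x-axis, 16 of 36 cells solid] → remaining = 19

remaining voxels: 19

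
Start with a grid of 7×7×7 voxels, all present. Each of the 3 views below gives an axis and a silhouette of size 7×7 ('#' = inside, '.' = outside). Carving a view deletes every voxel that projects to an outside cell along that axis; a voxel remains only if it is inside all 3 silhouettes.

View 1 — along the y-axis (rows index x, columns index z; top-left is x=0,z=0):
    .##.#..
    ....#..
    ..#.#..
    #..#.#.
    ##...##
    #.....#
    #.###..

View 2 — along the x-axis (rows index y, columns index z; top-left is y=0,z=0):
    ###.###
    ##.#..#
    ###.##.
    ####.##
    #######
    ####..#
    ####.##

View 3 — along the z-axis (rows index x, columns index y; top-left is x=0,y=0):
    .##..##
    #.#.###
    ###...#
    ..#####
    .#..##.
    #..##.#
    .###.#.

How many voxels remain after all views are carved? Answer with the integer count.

start: 7×7×7 = 343 voxels
V1 y: intersect with XZ mask (19 set) -- 133 left
V2 x: intersect with YZ mask (39 set) -- 104 left
V3 z: intersect with XY mask (29 set) -- 58 left

|visual hull| = 58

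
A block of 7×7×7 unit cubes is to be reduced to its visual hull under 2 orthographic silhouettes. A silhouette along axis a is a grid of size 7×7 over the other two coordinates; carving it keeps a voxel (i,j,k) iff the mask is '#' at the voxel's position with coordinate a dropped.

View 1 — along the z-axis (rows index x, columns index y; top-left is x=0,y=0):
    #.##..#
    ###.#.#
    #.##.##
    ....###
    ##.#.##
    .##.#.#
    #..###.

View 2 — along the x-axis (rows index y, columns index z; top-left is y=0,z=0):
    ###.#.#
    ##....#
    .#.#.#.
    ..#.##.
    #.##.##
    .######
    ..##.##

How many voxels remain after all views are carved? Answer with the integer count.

voxel count = 126

full grid |V| = 343
[1] z-view keeps 30 columns → grid now 210
[2] x-view keeps 29 columns → grid now 126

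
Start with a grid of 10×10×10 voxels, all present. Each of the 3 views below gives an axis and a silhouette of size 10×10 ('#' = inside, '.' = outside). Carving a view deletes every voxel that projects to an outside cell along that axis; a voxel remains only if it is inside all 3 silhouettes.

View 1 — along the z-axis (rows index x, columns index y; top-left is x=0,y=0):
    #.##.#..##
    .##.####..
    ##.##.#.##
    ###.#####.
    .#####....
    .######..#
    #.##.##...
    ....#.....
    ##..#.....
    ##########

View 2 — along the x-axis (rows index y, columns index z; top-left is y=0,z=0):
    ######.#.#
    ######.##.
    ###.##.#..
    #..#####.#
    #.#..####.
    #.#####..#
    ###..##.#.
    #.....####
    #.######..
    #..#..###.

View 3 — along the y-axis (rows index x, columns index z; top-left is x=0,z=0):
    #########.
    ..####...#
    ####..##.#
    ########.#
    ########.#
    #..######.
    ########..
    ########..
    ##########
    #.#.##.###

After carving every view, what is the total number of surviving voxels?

initial block: 10^3 = 1000
[1] z-view keeps 58 columns → grid now 580
[2] x-view keeps 65 columns → grid now 384
[3] y-view keeps 79 columns → grid now 308

voxel count = 308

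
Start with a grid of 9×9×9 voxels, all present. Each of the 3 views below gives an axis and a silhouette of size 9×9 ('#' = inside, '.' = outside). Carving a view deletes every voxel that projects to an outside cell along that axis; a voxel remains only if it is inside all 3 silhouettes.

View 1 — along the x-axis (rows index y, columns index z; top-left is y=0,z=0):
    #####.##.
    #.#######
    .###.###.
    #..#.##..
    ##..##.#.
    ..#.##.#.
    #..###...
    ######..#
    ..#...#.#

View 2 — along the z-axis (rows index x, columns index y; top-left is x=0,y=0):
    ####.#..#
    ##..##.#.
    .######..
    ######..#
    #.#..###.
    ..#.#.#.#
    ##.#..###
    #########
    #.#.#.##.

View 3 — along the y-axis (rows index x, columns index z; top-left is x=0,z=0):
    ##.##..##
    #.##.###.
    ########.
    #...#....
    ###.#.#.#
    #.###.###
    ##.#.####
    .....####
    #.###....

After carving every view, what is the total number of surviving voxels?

remaining voxels: 167

initial block: 9^3 = 729
step 1: project along x, AND mask (48/81) → |grid| = 432
step 2: project along z, AND mask (53/81) → |grid| = 287
step 3: project along y, AND mask (50/81) → |grid| = 167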